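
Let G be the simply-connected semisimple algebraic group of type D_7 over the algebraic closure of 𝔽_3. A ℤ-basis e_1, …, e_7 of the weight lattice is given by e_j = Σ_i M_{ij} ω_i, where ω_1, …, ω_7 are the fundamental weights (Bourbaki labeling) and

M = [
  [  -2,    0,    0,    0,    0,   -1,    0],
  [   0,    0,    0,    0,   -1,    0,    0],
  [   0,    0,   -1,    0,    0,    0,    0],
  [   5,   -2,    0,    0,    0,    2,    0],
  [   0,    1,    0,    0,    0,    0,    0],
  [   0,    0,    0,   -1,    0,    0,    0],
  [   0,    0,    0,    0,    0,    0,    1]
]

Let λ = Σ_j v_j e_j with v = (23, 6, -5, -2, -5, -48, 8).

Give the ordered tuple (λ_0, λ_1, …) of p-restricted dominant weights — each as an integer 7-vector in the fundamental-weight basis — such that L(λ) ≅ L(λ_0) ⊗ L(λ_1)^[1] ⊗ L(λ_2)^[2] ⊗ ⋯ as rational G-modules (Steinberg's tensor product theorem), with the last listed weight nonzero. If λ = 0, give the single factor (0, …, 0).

In the fundamental-weight basis, λ has coordinates c = M·v (v = (23, 6, -5, -2, -5, -48, 8)):
  c_1 = (-2)·(23) + (0)·(6) + (0)·(-5) + (0)·(-2) + (0)·(-5) + (-1)·(-48) + (0)·(8) = 2
  c_2 = (0)·(23) + (0)·(6) + (0)·(-5) + (0)·(-2) + (-1)·(-5) + (0)·(-48) + (0)·(8) = 5
  c_3 = (0)·(23) + (0)·(6) + (-1)·(-5) + (0)·(-2) + (0)·(-5) + (0)·(-48) + (0)·(8) = 5
  c_4 = (5)·(23) + (-2)·(6) + (0)·(-5) + (0)·(-2) + (0)·(-5) + (2)·(-48) + (0)·(8) = 7
  c_5 = (0)·(23) + (1)·(6) + (0)·(-5) + (0)·(-2) + (0)·(-5) + (0)·(-48) + (0)·(8) = 6
  c_6 = (0)·(23) + (0)·(6) + (0)·(-5) + (-1)·(-2) + (0)·(-5) + (0)·(-48) + (0)·(8) = 2
  c_7 = (0)·(23) + (0)·(6) + (0)·(-5) + (0)·(-2) + (0)·(-5) + (0)·(-48) + (1)·(8) = 8
Expand coordinatewise in base 3:
  c_1 = 2 = 2·3^0
  c_2 = 5 = 2·3^0 + 1·3^1
  c_3 = 5 = 2·3^0 + 1·3^1
  c_4 = 7 = 1·3^0 + 2·3^1
  c_5 = 6 = 0·3^0 + 2·3^1
  c_6 = 2 = 2·3^0
  c_7 = 8 = 2·3^0 + 2·3^1
λ_0 = (2, 2, 2, 1, 0, 2, 2)
λ_1 = (0, 1, 1, 2, 2, 0, 2)

((2, 2, 2, 1, 0, 2, 2), (0, 1, 1, 2, 2, 0, 2))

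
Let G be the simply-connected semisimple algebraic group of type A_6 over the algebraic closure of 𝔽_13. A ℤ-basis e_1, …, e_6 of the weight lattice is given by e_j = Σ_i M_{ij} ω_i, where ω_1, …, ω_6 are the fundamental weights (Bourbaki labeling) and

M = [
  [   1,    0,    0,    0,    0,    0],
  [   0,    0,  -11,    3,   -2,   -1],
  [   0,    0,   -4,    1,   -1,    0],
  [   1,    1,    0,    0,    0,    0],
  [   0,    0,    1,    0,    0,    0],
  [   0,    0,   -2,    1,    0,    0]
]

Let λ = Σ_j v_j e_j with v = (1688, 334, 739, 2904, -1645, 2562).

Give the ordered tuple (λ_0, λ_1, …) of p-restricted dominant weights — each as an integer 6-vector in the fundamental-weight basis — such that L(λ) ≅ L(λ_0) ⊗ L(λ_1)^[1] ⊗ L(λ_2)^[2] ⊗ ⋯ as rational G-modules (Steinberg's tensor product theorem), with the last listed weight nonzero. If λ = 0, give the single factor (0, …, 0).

ω-coordinates c = M·v, v = (1688, 334, 739, 2904, -1645, 2562):
  c_1 = 1·1688 + 0·334 + 0·739 + 0·2904 + (0)·(-1645) + 0·2562 = 1688
  c_2 = 0·1688 + 0·334 + (-11)·(739) + 3·2904 + (-2)·(-1645) + (-1)·(2562) = 1311
  c_3 = 0·1688 + 0·334 + (-4)·(739) + 1·2904 + (-1)·(-1645) + 0·2562 = 1593
  c_4 = 1·1688 + 1·334 + 0·739 + 0·2904 + (0)·(-1645) + 0·2562 = 2022
  c_5 = 0·1688 + 0·334 + 1·739 + 0·2904 + (0)·(-1645) + 0·2562 = 739
  c_6 = 0·1688 + 0·334 + (-2)·(739) + 1·2904 + (0)·(-1645) + 0·2562 = 1426
Base-13 expansion of each c_i:
  c_1 = 1688 = 11·13^0 + 12·13^1 + 9·13^2
  c_2 = 1311 = 11·13^0 + 9·13^1 + 7·13^2
  c_3 = 1593 = 7·13^0 + 5·13^1 + 9·13^2
  c_4 = 2022 = 7·13^0 + 12·13^1 + 11·13^2
  c_5 = 739 = 11·13^0 + 4·13^1 + 4·13^2
  c_6 = 1426 = 9·13^0 + 5·13^1 + 8·13^2
λ_0 = (11, 11, 7, 7, 11, 9)
λ_1 = (12, 9, 5, 12, 4, 5)
λ_2 = (9, 7, 9, 11, 4, 8)

((11, 11, 7, 7, 11, 9), (12, 9, 5, 12, 4, 5), (9, 7, 9, 11, 4, 8))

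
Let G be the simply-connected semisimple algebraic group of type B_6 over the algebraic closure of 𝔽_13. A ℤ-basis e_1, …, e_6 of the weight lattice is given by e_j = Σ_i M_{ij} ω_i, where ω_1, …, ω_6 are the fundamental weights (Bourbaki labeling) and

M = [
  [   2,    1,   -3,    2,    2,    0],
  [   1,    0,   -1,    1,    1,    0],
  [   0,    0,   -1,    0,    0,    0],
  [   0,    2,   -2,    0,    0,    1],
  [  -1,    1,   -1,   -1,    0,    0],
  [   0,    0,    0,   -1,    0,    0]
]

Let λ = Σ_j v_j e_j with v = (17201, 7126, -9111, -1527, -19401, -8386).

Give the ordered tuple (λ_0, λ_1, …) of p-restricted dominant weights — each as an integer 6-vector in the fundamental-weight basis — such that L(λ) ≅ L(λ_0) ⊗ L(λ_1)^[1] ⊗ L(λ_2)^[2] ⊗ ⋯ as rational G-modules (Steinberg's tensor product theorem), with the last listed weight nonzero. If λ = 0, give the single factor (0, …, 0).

((4, 2, 11, 12, 4, 6), (10, 11, 11, 6, 4, 0), (3, 5, 1, 12, 3, 9), (12, 2, 4, 10, 0, 0))

ω-coordinates c = M·v, v = (17201, 7126, -9111, -1527, -19401, -8386):
  c_1 = 2·17201 + 1·7126 + (-3)·(-9111) + (2)·(-1527) + (2)·(-19401) + (0)·(-8386) = 27005
  c_2 = 1·17201 + 0·7126 + (-1)·(-9111) + (1)·(-1527) + (1)·(-19401) + (0)·(-8386) = 5384
  c_3 = 0·17201 + 0·7126 + (-1)·(-9111) + (0)·(-1527) + (0)·(-19401) + (0)·(-8386) = 9111
  c_4 = 0·17201 + 2·7126 + (-2)·(-9111) + (0)·(-1527) + (0)·(-19401) + (1)·(-8386) = 24088
  c_5 = (-1)·(17201) + 1·7126 + (-1)·(-9111) + (-1)·(-1527) + (0)·(-19401) + (0)·(-8386) = 563
  c_6 = 0·17201 + 0·7126 + (0)·(-9111) + (-1)·(-1527) + (0)·(-19401) + (0)·(-8386) = 1527
Base-13 expansion of each c_i:
  c_1 = 27005 = 4·13^0 + 10·13^1 + 3·13^2 + 12·13^3
  c_2 = 5384 = 2·13^0 + 11·13^1 + 5·13^2 + 2·13^3
  c_3 = 9111 = 11·13^0 + 11·13^1 + 1·13^2 + 4·13^3
  c_4 = 24088 = 12·13^0 + 6·13^1 + 12·13^2 + 10·13^3
  c_5 = 563 = 4·13^0 + 4·13^1 + 3·13^2
  c_6 = 1527 = 6·13^0 + 0·13^1 + 9·13^2
p-restricted factor λ_0 = (4, 2, 11, 12, 4, 6)
p-restricted factor λ_1 = (10, 11, 11, 6, 4, 0)
p-restricted factor λ_2 = (3, 5, 1, 12, 3, 9)
p-restricted factor λ_3 = (12, 2, 4, 10, 0, 0)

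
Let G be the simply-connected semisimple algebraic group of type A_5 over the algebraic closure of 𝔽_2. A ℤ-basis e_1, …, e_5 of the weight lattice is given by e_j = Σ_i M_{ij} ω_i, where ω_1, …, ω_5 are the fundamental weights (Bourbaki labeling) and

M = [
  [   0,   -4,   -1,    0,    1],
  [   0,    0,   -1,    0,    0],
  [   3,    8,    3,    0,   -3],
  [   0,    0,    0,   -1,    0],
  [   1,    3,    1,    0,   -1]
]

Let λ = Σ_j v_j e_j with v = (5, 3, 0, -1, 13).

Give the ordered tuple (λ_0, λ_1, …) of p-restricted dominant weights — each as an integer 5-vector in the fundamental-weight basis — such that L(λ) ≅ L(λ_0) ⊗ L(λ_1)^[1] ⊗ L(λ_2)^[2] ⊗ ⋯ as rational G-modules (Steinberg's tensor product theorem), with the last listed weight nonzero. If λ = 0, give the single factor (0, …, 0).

Compute c_i = Σ_j M_{ij} v_j with v = (5, 3, 0, -1, 13):
  c_1 = 0*5 + -4*3 + -1*0 + 0*-1 + 1*13 = 1
  c_2 = 0*5 + 0*3 + -1*0 + 0*-1 + 0*13 = 0
  c_3 = 3*5 + 8*3 + 3*0 + 0*-1 + -3*13 = 0
  c_4 = 0*5 + 0*3 + 0*0 + -1*-1 + 0*13 = 1
  c_5 = 1*5 + 3*3 + 1*0 + 0*-1 + -1*13 = 1
Writing each c_i in base p = 2:
  c_1 = 1 = 1·2^0
  c_2 = 0
  c_3 = 0
  c_4 = 1 = 1·2^0
  c_5 = 1 = 1·2^0
λ_0 = (1, 0, 0, 1, 1)

((1, 0, 0, 1, 1),)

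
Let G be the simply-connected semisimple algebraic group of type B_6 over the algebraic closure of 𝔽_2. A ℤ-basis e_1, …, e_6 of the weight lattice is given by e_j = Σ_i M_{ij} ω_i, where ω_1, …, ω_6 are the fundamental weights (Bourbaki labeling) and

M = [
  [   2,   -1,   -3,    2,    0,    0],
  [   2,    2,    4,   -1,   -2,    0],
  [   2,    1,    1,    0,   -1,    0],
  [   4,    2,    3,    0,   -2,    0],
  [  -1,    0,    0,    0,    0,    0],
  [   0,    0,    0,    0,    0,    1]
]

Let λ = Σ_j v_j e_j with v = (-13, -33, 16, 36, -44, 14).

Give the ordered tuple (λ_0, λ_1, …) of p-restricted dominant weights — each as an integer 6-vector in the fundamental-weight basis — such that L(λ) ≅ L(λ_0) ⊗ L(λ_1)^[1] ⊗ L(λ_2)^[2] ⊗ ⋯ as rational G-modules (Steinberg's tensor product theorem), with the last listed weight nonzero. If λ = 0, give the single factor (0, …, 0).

Change of basis e → ω: c = M·v where v = (-13, -33, 16, 36, -44, 14):
  c_1 = (2)·(-13) + (-1)·(-33) + (-3)·(16) + (2)·(36) + (0)·(-44) + (0)·(14) = 31
  c_2 = (2)·(-13) + (2)·(-33) + (4)·(16) + (-1)·(36) + (-2)·(-44) + (0)·(14) = 24
  c_3 = (2)·(-13) + (1)·(-33) + (1)·(16) + (0)·(36) + (-1)·(-44) + (0)·(14) = 1
  c_4 = (4)·(-13) + (2)·(-33) + (3)·(16) + (0)·(36) + (-2)·(-44) + (0)·(14) = 18
  c_5 = (-1)·(-13) + (0)·(-33) + (0)·(16) + (0)·(36) + (0)·(-44) + (0)·(14) = 13
  c_6 = (0)·(-13) + (0)·(-33) + (0)·(16) + (0)·(36) + (0)·(-44) + (1)·(14) = 14
Base-2 expansion of each c_i:
  c_1 = 31 = 1·2^0 + 1·2^1 + 1·2^2 + 1·2^3 + 1·2^4
  c_2 = 24 = 0·2^0 + 0·2^1 + 0·2^2 + 1·2^3 + 1·2^4
  c_3 = 1 = 1·2^0
  c_4 = 18 = 0·2^0 + 1·2^1 + 0·2^2 + 0·2^3 + 1·2^4
  c_5 = 13 = 1·2^0 + 0·2^1 + 1·2^2 + 1·2^3
  c_6 = 14 = 0·2^0 + 1·2^1 + 1·2^2 + 1·2^3
Factor λ_0 = (1, 0, 1, 0, 1, 0)
Factor λ_1 = (1, 0, 0, 1, 0, 1)
Factor λ_2 = (1, 0, 0, 0, 1, 1)
Factor λ_3 = (1, 1, 0, 0, 1, 1)
Factor λ_4 = (1, 1, 0, 1, 0, 0)

((1, 0, 1, 0, 1, 0), (1, 0, 0, 1, 0, 1), (1, 0, 0, 0, 1, 1), (1, 1, 0, 0, 1, 1), (1, 1, 0, 1, 0, 0))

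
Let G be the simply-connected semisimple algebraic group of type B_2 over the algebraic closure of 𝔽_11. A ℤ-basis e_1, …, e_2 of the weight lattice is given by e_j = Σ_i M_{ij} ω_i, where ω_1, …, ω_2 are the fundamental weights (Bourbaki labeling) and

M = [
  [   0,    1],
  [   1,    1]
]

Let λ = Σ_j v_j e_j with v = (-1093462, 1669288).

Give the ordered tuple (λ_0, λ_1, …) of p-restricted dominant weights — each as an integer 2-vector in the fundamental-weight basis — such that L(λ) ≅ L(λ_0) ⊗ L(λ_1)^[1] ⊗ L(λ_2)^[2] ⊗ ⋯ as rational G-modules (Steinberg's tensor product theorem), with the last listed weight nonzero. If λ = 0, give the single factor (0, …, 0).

((5, 9), (8, 9), (1, 6), (0, 3), (4, 6), (10, 3))

In the fundamental-weight basis, λ has coordinates c = M·v (v = (-1093462, 1669288)):
  c_1 = (0)·(-1093462) + 1·1669288 = 1669288
  c_2 = (1)·(-1093462) + 1·1669288 = 575826
Base-11 expansion of each c_i:
  c_1 = 1669288 = 5·11^0 + 8·11^1 + 1·11^2 + 0·11^3 + 4·11^4 + 10·11^5
  c_2 = 575826 = 9·11^0 + 9·11^1 + 6·11^2 + 3·11^3 + 6·11^4 + 3·11^5
p-restricted factor λ_0 = (5, 9)
p-restricted factor λ_1 = (8, 9)
p-restricted factor λ_2 = (1, 6)
p-restricted factor λ_3 = (0, 3)
p-restricted factor λ_4 = (4, 6)
p-restricted factor λ_5 = (10, 3)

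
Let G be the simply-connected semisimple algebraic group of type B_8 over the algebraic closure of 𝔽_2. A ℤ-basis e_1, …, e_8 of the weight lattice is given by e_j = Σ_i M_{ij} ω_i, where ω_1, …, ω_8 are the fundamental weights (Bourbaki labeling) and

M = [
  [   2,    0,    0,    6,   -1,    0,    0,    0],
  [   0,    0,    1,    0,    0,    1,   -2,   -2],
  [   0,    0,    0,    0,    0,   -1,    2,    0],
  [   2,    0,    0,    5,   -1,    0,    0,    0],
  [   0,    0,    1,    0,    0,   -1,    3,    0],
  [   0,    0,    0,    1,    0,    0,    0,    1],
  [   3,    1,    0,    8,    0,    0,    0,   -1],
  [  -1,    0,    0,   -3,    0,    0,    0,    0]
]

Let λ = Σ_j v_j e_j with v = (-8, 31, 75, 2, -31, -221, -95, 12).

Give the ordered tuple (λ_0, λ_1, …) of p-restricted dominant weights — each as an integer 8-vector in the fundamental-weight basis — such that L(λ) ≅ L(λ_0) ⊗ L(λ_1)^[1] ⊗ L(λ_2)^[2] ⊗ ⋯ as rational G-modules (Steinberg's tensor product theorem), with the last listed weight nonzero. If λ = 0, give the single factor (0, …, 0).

In the fundamental-weight basis, λ has coordinates c = M·v (v = (-8, 31, 75, 2, -31, -221, -95, 12)):
  c_1 = (2)·(-8) + (0)·(31) + (0)·(75) + (6)·(2) + (-1)·(-31) + (0)·(-221) + (0)·(-95) + (0)·(12) = 27
  c_2 = (0)·(-8) + (0)·(31) + (1)·(75) + (0)·(2) + (0)·(-31) + (1)·(-221) + (-2)·(-95) + (-2)·(12) = 20
  c_3 = (0)·(-8) + (0)·(31) + (0)·(75) + (0)·(2) + (0)·(-31) + (-1)·(-221) + (2)·(-95) + (0)·(12) = 31
  c_4 = (2)·(-8) + (0)·(31) + (0)·(75) + (5)·(2) + (-1)·(-31) + (0)·(-221) + (0)·(-95) + (0)·(12) = 25
  c_5 = (0)·(-8) + (0)·(31) + (1)·(75) + (0)·(2) + (0)·(-31) + (-1)·(-221) + (3)·(-95) + (0)·(12) = 11
  c_6 = (0)·(-8) + (0)·(31) + (0)·(75) + (1)·(2) + (0)·(-31) + (0)·(-221) + (0)·(-95) + (1)·(12) = 14
  c_7 = (3)·(-8) + (1)·(31) + (0)·(75) + (8)·(2) + (0)·(-31) + (0)·(-221) + (0)·(-95) + (-1)·(12) = 11
  c_8 = (-1)·(-8) + (0)·(31) + (0)·(75) + (-3)·(2) + (0)·(-31) + (0)·(-221) + (0)·(-95) + (0)·(12) = 2
Writing each c_i in base p = 2:
  c_1 = 27 = 1·2^0 + 1·2^1 + 0·2^2 + 1·2^3 + 1·2^4
  c_2 = 20 = 0·2^0 + 0·2^1 + 1·2^2 + 0·2^3 + 1·2^4
  c_3 = 31 = 1·2^0 + 1·2^1 + 1·2^2 + 1·2^3 + 1·2^4
  c_4 = 25 = 1·2^0 + 0·2^1 + 0·2^2 + 1·2^3 + 1·2^4
  c_5 = 11 = 1·2^0 + 1·2^1 + 0·2^2 + 1·2^3
  c_6 = 14 = 0·2^0 + 1·2^1 + 1·2^2 + 1·2^3
  c_7 = 11 = 1·2^0 + 1·2^1 + 0·2^2 + 1·2^3
  c_8 = 2 = 0·2^0 + 1·2^1
Factor λ_0 = (1, 0, 1, 1, 1, 0, 1, 0)
Factor λ_1 = (1, 0, 1, 0, 1, 1, 1, 1)
Factor λ_2 = (0, 1, 1, 0, 0, 1, 0, 0)
Factor λ_3 = (1, 0, 1, 1, 1, 1, 1, 0)
Factor λ_4 = (1, 1, 1, 1, 0, 0, 0, 0)

((1, 0, 1, 1, 1, 0, 1, 0), (1, 0, 1, 0, 1, 1, 1, 1), (0, 1, 1, 0, 0, 1, 0, 0), (1, 0, 1, 1, 1, 1, 1, 0), (1, 1, 1, 1, 0, 0, 0, 0))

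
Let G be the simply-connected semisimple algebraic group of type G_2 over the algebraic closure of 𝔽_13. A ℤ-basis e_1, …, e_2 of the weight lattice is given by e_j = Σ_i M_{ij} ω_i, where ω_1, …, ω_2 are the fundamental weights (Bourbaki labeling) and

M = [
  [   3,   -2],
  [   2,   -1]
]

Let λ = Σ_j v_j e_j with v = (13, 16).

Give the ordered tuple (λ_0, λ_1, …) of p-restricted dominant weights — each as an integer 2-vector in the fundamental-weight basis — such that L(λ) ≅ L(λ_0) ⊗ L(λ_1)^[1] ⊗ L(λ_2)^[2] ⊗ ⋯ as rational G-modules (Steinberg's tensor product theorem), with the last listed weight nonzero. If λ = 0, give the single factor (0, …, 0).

Change of basis e → ω: c = M·v where v = (13, 16):
  c_1 = (3)·(13) + (-2)·(16) = 7
  c_2 = (2)·(13) + (-1)·(16) = 10
p = 13; digits c_i = Σ_j d_{ij}·13^j, 0 ≤ d_{ij} < 13:
  c_1 = 7 = 7·13^0
  c_2 = 10 = 10·13^0
λ_0 = (7, 10)

((7, 10),)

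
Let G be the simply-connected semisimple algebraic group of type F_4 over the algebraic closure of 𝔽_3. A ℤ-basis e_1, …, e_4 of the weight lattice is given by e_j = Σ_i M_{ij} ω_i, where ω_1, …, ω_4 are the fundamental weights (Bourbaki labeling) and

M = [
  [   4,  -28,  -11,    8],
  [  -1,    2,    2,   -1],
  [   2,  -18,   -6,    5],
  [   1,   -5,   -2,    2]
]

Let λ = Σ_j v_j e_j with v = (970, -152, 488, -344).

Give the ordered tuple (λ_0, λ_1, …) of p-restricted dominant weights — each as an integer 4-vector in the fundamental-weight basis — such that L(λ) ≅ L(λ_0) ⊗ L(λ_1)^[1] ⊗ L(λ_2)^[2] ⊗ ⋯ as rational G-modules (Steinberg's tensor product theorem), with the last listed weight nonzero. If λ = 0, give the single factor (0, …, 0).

Change of basis e → ω: c = M·v where v = (970, -152, 488, -344):
  c_1 = (4)·(970) + (-28)·(-152) + (-11)·(488) + (8)·(-344) = 16
  c_2 = (-1)·(970) + (2)·(-152) + (2)·(488) + (-1)·(-344) = 46
  c_3 = (2)·(970) + (-18)·(-152) + (-6)·(488) + (5)·(-344) = 28
  c_4 = (1)·(970) + (-5)·(-152) + (-2)·(488) + (2)·(-344) = 66
Base-3 expansion of each c_i:
  c_1 = 16 = 1·3^0 + 2·3^1 + 1·3^2
  c_2 = 46 = 1·3^0 + 0·3^1 + 2·3^2 + 1·3^3
  c_3 = 28 = 1·3^0 + 0·3^1 + 0·3^2 + 1·3^3
  c_4 = 66 = 0·3^0 + 1·3^1 + 1·3^2 + 2·3^3
λ_0 = (1, 1, 1, 0)
λ_1 = (2, 0, 0, 1)
λ_2 = (1, 2, 0, 1)
λ_3 = (0, 1, 1, 2)

((1, 1, 1, 0), (2, 0, 0, 1), (1, 2, 0, 1), (0, 1, 1, 2))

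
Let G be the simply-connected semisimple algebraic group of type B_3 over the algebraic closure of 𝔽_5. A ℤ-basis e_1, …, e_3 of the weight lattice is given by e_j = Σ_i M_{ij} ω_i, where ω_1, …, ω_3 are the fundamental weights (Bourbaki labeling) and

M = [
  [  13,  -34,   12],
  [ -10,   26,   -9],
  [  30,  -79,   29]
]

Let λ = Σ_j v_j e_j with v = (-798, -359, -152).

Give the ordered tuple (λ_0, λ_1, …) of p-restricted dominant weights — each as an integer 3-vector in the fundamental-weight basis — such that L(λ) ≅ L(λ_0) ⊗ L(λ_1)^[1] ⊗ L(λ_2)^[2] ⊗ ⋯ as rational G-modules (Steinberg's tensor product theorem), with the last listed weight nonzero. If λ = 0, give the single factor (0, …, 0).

((3, 4, 3), (1, 2, 2))

Change of basis e → ω: c = M·v where v = (-798, -359, -152):
  c_1 = 13*-798 + -34*-359 + 12*-152 = 8
  c_2 = -10*-798 + 26*-359 + -9*-152 = 14
  c_3 = 30*-798 + -79*-359 + 29*-152 = 13
Writing each c_i in base p = 5:
  c_1 = 8 = 3·5^0 + 1·5^1
  c_2 = 14 = 4·5^0 + 2·5^1
  c_3 = 13 = 3·5^0 + 2·5^1
λ_0 = (3, 4, 3)
λ_1 = (1, 2, 2)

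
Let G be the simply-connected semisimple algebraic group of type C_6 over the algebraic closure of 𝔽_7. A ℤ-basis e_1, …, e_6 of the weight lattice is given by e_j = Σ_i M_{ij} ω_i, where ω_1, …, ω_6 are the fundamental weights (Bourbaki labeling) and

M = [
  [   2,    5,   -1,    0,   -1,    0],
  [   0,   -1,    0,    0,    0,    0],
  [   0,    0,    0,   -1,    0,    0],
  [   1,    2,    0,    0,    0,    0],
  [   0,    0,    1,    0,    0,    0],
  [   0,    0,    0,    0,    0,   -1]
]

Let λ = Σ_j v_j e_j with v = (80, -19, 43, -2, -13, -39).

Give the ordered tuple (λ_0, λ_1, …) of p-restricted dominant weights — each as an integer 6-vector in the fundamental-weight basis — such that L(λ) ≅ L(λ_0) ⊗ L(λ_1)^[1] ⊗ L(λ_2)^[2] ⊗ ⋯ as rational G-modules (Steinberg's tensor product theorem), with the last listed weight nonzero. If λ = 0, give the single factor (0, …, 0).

((0, 5, 2, 0, 1, 4), (5, 2, 0, 6, 6, 5))

Change of basis e → ω: c = M·v where v = (80, -19, 43, -2, -13, -39):
  c_1 = (2)·(80) + (5)·(-19) + (-1)·(43) + (0)·(-2) + (-1)·(-13) + (0)·(-39) = 35
  c_2 = (0)·(80) + (-1)·(-19) + (0)·(43) + (0)·(-2) + (0)·(-13) + (0)·(-39) = 19
  c_3 = (0)·(80) + (0)·(-19) + (0)·(43) + (-1)·(-2) + (0)·(-13) + (0)·(-39) = 2
  c_4 = (1)·(80) + (2)·(-19) + (0)·(43) + (0)·(-2) + (0)·(-13) + (0)·(-39) = 42
  c_5 = (0)·(80) + (0)·(-19) + (1)·(43) + (0)·(-2) + (0)·(-13) + (0)·(-39) = 43
  c_6 = (0)·(80) + (0)·(-19) + (0)·(43) + (0)·(-2) + (0)·(-13) + (-1)·(-39) = 39
p = 7; digits c_i = Σ_j d_{ij}·7^j, 0 ≤ d_{ij} < 7:
  c_1 = 35 = 0·7^0 + 5·7^1
  c_2 = 19 = 5·7^0 + 2·7^1
  c_3 = 2 = 2·7^0
  c_4 = 42 = 0·7^0 + 6·7^1
  c_5 = 43 = 1·7^0 + 6·7^1
  c_6 = 39 = 4·7^0 + 5·7^1
λ_0 = (0, 5, 2, 0, 1, 4)
λ_1 = (5, 2, 0, 6, 6, 5)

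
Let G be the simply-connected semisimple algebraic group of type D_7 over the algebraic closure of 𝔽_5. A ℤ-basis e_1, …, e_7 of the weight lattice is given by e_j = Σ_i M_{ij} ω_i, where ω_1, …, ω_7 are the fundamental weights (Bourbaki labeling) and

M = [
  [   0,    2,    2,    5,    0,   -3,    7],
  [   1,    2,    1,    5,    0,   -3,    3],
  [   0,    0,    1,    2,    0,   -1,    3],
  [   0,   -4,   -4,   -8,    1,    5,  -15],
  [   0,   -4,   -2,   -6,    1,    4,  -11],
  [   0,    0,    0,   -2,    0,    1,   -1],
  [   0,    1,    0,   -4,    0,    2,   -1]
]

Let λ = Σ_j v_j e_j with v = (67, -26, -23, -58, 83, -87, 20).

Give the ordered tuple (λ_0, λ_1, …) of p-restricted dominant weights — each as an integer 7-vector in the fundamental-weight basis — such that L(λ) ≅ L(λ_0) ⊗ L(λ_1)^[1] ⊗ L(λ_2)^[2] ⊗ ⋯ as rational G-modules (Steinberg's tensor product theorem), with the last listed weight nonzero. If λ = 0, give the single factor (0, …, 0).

In the fundamental-weight basis, λ has coordinates c = M·v (v = (67, -26, -23, -58, 83, -87, 20)):
  c_1 = 0*67 + 2*-26 + 2*-23 + 5*-58 + 0*83 + -3*-87 + 7*20 = 13
  c_2 = 1*67 + 2*-26 + 1*-23 + 5*-58 + 0*83 + -3*-87 + 3*20 = 23
  c_3 = 0*67 + 0*-26 + 1*-23 + 2*-58 + 0*83 + -1*-87 + 3*20 = 8
  c_4 = 0*67 + -4*-26 + -4*-23 + -8*-58 + 1*83 + 5*-87 + -15*20 = 8
  c_5 = 0*67 + -4*-26 + -2*-23 + -6*-58 + 1*83 + 4*-87 + -11*20 = 13
  c_6 = 0*67 + 0*-26 + 0*-23 + -2*-58 + 0*83 + 1*-87 + -1*20 = 9
  c_7 = 0*67 + 1*-26 + 0*-23 + -4*-58 + 0*83 + 2*-87 + -1*20 = 12
Expand coordinatewise in base 5:
  c_1 = 13 = 3·5^0 + 2·5^1
  c_2 = 23 = 3·5^0 + 4·5^1
  c_3 = 8 = 3·5^0 + 1·5^1
  c_4 = 8 = 3·5^0 + 1·5^1
  c_5 = 13 = 3·5^0 + 2·5^1
  c_6 = 9 = 4·5^0 + 1·5^1
  c_7 = 12 = 2·5^0 + 2·5^1
λ_0 = (3, 3, 3, 3, 3, 4, 2)
λ_1 = (2, 4, 1, 1, 2, 1, 2)

((3, 3, 3, 3, 3, 4, 2), (2, 4, 1, 1, 2, 1, 2))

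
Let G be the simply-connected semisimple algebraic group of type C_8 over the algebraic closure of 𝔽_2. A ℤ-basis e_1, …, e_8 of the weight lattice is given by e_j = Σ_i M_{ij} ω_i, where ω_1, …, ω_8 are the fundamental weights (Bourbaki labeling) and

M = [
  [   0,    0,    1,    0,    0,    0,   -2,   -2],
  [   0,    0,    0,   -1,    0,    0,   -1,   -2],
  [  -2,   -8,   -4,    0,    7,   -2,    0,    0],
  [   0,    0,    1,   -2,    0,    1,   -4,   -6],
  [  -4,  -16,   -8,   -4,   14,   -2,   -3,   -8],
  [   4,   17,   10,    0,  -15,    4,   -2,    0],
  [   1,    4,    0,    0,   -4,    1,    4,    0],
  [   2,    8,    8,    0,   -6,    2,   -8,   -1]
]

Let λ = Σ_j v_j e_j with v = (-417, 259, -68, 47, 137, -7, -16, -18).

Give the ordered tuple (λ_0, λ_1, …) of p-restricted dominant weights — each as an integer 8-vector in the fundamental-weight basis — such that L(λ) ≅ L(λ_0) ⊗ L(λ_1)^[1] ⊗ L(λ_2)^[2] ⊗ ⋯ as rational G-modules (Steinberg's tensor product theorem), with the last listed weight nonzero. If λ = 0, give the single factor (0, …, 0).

((0, 1, 1, 1, 0, 0, 0, 0), (0, 0, 1, 1, 0, 0, 0, 0), (0, 1, 1, 0, 1, 1, 0, 1))

Converting to the ω-basis (c_i = row i of M dotted with v = (-417, 259, -68, 47, 137, -7, -16, -18)):
  c_1 = (0)·(-417) + 0·259 + (1)·(-68) + 0·47 + 0·137 + (0)·(-7) + (-2)·(-16) + (-2)·(-18) = 0
  c_2 = (0)·(-417) + 0·259 + (0)·(-68) + (-1)·(47) + 0·137 + (0)·(-7) + (-1)·(-16) + (-2)·(-18) = 5
  c_3 = (-2)·(-417) + (-8)·(259) + (-4)·(-68) + 0·47 + 7·137 + (-2)·(-7) + (0)·(-16) + (0)·(-18) = 7
  c_4 = (0)·(-417) + 0·259 + (1)·(-68) + (-2)·(47) + 0·137 + (1)·(-7) + (-4)·(-16) + (-6)·(-18) = 3
  c_5 = (-4)·(-417) + (-16)·(259) + (-8)·(-68) + (-4)·(47) + 14·137 + (-2)·(-7) + (-3)·(-16) + (-8)·(-18) = 4
  c_6 = (4)·(-417) + 17·259 + (10)·(-68) + 0·47 + (-15)·(137) + (4)·(-7) + (-2)·(-16) + (0)·(-18) = 4
  c_7 = (1)·(-417) + 4·259 + (0)·(-68) + 0·47 + (-4)·(137) + (1)·(-7) + (4)·(-16) + (0)·(-18) = 0
  c_8 = (2)·(-417) + 8·259 + (8)·(-68) + 0·47 + (-6)·(137) + (2)·(-7) + (-8)·(-16) + (-1)·(-18) = 4
Expand coordinatewise in base 2:
  c_1 = 0
  c_2 = 5 = 1·2^0 + 0·2^1 + 1·2^2
  c_3 = 7 = 1·2^0 + 1·2^1 + 1·2^2
  c_4 = 3 = 1·2^0 + 1·2^1
  c_5 = 4 = 0·2^0 + 0·2^1 + 1·2^2
  c_6 = 4 = 0·2^0 + 0·2^1 + 1·2^2
  c_7 = 0
  c_8 = 4 = 0·2^0 + 0·2^1 + 1·2^2
λ_0 = (0, 1, 1, 1, 0, 0, 0, 0)
λ_1 = (0, 0, 1, 1, 0, 0, 0, 0)
λ_2 = (0, 1, 1, 0, 1, 1, 0, 1)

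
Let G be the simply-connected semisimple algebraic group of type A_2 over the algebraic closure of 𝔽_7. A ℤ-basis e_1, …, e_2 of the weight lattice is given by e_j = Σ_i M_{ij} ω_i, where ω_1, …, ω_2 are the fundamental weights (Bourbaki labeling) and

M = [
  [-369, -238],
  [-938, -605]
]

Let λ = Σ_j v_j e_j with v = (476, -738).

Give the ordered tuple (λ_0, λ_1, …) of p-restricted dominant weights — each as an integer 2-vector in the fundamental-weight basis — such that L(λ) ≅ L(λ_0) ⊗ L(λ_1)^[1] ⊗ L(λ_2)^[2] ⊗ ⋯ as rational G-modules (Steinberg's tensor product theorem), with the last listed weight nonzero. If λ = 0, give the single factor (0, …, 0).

Converting to the ω-basis (c_i = row i of M dotted with v = (476, -738)):
  c_1 = -369*476 + -238*-738 = 0
  c_2 = -938*476 + -605*-738 = 2
Expand coordinatewise in base 7:
  c_1 = 0
  c_2 = 2 = 2·7^0
p-restricted factor λ_0 = (0, 2)

((0, 2),)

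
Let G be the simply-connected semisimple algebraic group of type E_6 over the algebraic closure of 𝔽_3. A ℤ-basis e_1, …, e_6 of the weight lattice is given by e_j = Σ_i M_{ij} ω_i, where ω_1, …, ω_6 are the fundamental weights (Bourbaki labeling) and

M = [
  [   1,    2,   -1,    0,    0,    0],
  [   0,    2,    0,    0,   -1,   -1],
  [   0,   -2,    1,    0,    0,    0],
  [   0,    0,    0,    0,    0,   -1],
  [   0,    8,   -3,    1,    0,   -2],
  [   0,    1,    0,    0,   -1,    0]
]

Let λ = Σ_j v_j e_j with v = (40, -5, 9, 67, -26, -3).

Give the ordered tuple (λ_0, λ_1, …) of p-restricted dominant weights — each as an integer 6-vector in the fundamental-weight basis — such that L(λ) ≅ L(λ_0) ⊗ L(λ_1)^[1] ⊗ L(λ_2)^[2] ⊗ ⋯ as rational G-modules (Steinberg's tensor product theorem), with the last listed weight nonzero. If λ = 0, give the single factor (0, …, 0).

((0, 1, 1, 0, 0, 0), (1, 0, 0, 1, 2, 1), (2, 2, 2, 0, 0, 2))

In the fundamental-weight basis, λ has coordinates c = M·v (v = (40, -5, 9, 67, -26, -3)):
  c_1 = 1·40 + (2)·(-5) + (-1)·(9) + 0·67 + (0)·(-26) + (0)·(-3) = 21
  c_2 = 0·40 + (2)·(-5) + 0·9 + 0·67 + (-1)·(-26) + (-1)·(-3) = 19
  c_3 = 0·40 + (-2)·(-5) + 1·9 + 0·67 + (0)·(-26) + (0)·(-3) = 19
  c_4 = 0·40 + (0)·(-5) + 0·9 + 0·67 + (0)·(-26) + (-1)·(-3) = 3
  c_5 = 0·40 + (8)·(-5) + (-3)·(9) + 1·67 + (0)·(-26) + (-2)·(-3) = 6
  c_6 = 0·40 + (1)·(-5) + 0·9 + 0·67 + (-1)·(-26) + (0)·(-3) = 21
Writing each c_i in base p = 3:
  c_1 = 21 = 0·3^0 + 1·3^1 + 2·3^2
  c_2 = 19 = 1·3^0 + 0·3^1 + 2·3^2
  c_3 = 19 = 1·3^0 + 0·3^1 + 2·3^2
  c_4 = 3 = 0·3^0 + 1·3^1
  c_5 = 6 = 0·3^0 + 2·3^1
  c_6 = 21 = 0·3^0 + 1·3^1 + 2·3^2
Factor λ_0 = (0, 1, 1, 0, 0, 0)
Factor λ_1 = (1, 0, 0, 1, 2, 1)
Factor λ_2 = (2, 2, 2, 0, 0, 2)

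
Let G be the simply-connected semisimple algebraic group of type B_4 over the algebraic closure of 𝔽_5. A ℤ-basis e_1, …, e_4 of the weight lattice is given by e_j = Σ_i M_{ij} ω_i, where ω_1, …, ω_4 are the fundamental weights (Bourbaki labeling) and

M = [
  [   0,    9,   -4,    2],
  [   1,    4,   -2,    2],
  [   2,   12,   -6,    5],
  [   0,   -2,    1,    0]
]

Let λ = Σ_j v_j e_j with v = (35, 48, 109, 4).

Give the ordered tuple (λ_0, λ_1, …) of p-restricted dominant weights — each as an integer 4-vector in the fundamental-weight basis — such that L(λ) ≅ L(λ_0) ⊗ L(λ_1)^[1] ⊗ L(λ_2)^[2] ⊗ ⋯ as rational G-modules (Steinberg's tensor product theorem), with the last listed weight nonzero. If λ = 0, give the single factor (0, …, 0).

((4, 2, 2, 3), (0, 3, 2, 2))

In the fundamental-weight basis, λ has coordinates c = M·v (v = (35, 48, 109, 4)):
  c_1 = (0)·(35) + (9)·(48) + (-4)·(109) + (2)·(4) = 4
  c_2 = (1)·(35) + (4)·(48) + (-2)·(109) + (2)·(4) = 17
  c_3 = (2)·(35) + (12)·(48) + (-6)·(109) + (5)·(4) = 12
  c_4 = (0)·(35) + (-2)·(48) + (1)·(109) + (0)·(4) = 13
p = 5; digits c_i = Σ_j d_{ij}·5^j, 0 ≤ d_{ij} < 5:
  c_1 = 4 = 4·5^0
  c_2 = 17 = 2·5^0 + 3·5^1
  c_3 = 12 = 2·5^0 + 2·5^1
  c_4 = 13 = 3·5^0 + 2·5^1
Factor λ_0 = (4, 2, 2, 3)
Factor λ_1 = (0, 3, 2, 2)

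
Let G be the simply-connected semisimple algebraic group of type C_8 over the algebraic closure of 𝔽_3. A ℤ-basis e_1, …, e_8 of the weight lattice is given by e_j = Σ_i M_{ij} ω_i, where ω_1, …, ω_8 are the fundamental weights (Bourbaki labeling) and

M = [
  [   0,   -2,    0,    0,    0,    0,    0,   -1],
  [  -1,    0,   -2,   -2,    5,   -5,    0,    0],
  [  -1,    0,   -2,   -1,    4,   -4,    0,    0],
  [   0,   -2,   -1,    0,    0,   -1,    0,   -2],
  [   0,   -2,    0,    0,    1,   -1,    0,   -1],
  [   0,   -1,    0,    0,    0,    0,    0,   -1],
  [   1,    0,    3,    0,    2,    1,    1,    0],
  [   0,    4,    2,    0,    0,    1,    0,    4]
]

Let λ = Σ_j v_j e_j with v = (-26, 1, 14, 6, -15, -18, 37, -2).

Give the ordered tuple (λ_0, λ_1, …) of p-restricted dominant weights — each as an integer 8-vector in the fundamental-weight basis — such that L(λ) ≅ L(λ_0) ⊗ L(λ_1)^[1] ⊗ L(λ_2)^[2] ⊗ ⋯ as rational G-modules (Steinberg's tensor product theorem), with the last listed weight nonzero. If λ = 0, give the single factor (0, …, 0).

Change of basis e → ω: c = M·v where v = (-26, 1, 14, 6, -15, -18, 37, -2):
  c_1 = (0)·(-26) + (-2)·(1) + (0)·(14) + (0)·(6) + (0)·(-15) + (0)·(-18) + (0)·(37) + (-1)·(-2) = 0
  c_2 = (-1)·(-26) + (0)·(1) + (-2)·(14) + (-2)·(6) + (5)·(-15) + (-5)·(-18) + (0)·(37) + (0)·(-2) = 1
  c_3 = (-1)·(-26) + (0)·(1) + (-2)·(14) + (-1)·(6) + (4)·(-15) + (-4)·(-18) + (0)·(37) + (0)·(-2) = 4
  c_4 = (0)·(-26) + (-2)·(1) + (-1)·(14) + (0)·(6) + (0)·(-15) + (-1)·(-18) + (0)·(37) + (-2)·(-2) = 6
  c_5 = (0)·(-26) + (-2)·(1) + (0)·(14) + (0)·(6) + (1)·(-15) + (-1)·(-18) + (0)·(37) + (-1)·(-2) = 3
  c_6 = (0)·(-26) + (-1)·(1) + (0)·(14) + (0)·(6) + (0)·(-15) + (0)·(-18) + (0)·(37) + (-1)·(-2) = 1
  c_7 = (1)·(-26) + (0)·(1) + (3)·(14) + (0)·(6) + (2)·(-15) + (1)·(-18) + (1)·(37) + (0)·(-2) = 5
  c_8 = (0)·(-26) + (4)·(1) + (2)·(14) + (0)·(6) + (0)·(-15) + (1)·(-18) + (0)·(37) + (4)·(-2) = 6
Base-3 expansion of each c_i:
  c_1 = 0
  c_2 = 1 = 1·3^0
  c_3 = 4 = 1·3^0 + 1·3^1
  c_4 = 6 = 0·3^0 + 2·3^1
  c_5 = 3 = 0·3^0 + 1·3^1
  c_6 = 1 = 1·3^0
  c_7 = 5 = 2·3^0 + 1·3^1
  c_8 = 6 = 0·3^0 + 2·3^1
λ_0 = (0, 1, 1, 0, 0, 1, 2, 0)
λ_1 = (0, 0, 1, 2, 1, 0, 1, 2)

((0, 1, 1, 0, 0, 1, 2, 0), (0, 0, 1, 2, 1, 0, 1, 2))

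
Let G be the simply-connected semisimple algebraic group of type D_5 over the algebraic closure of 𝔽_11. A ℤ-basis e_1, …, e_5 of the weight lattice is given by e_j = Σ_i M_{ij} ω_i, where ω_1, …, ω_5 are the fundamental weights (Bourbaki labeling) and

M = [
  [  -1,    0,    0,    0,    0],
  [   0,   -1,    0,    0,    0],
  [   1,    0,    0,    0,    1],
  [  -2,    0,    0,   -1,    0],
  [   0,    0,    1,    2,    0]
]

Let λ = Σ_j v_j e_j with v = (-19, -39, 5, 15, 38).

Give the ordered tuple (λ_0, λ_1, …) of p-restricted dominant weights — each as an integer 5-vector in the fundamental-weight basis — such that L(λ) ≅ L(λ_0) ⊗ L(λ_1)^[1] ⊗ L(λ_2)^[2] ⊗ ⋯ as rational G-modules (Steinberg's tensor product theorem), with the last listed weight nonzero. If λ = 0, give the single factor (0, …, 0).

In the fundamental-weight basis, λ has coordinates c = M·v (v = (-19, -39, 5, 15, 38)):
  c_1 = (-1)·(-19) + (0)·(-39) + (0)·(5) + (0)·(15) + (0)·(38) = 19
  c_2 = (0)·(-19) + (-1)·(-39) + (0)·(5) + (0)·(15) + (0)·(38) = 39
  c_3 = (1)·(-19) + (0)·(-39) + (0)·(5) + (0)·(15) + (1)·(38) = 19
  c_4 = (-2)·(-19) + (0)·(-39) + (0)·(5) + (-1)·(15) + (0)·(38) = 23
  c_5 = (0)·(-19) + (0)·(-39) + (1)·(5) + (2)·(15) + (0)·(38) = 35
p = 11; digits c_i = Σ_j d_{ij}·11^j, 0 ≤ d_{ij} < 11:
  c_1 = 19 = 8·11^0 + 1·11^1
  c_2 = 39 = 6·11^0 + 3·11^1
  c_3 = 19 = 8·11^0 + 1·11^1
  c_4 = 23 = 1·11^0 + 2·11^1
  c_5 = 35 = 2·11^0 + 3·11^1
λ_0 = (8, 6, 8, 1, 2)
λ_1 = (1, 3, 1, 2, 3)

((8, 6, 8, 1, 2), (1, 3, 1, 2, 3))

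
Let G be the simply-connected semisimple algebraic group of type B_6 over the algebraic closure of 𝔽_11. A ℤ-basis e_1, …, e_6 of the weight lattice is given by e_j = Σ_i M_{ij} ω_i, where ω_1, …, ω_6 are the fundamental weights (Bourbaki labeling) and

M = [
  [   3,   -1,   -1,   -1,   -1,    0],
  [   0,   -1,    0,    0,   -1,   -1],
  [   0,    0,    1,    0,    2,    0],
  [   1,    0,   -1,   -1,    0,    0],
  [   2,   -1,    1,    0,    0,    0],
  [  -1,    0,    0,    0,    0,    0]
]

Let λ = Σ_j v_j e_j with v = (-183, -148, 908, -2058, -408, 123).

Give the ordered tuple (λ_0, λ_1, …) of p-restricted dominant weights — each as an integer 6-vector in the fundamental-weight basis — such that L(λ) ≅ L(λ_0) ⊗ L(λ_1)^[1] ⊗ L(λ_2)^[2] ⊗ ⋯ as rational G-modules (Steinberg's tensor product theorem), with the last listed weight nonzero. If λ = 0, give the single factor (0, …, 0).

In the fundamental-weight basis, λ has coordinates c = M·v (v = (-183, -148, 908, -2058, -408, 123)):
  c_1 = 3*-183 + -1*-148 + -1*908 + -1*-2058 + -1*-408 + 0*123 = 1157
  c_2 = 0*-183 + -1*-148 + 0*908 + 0*-2058 + -1*-408 + -1*123 = 433
  c_3 = 0*-183 + 0*-148 + 1*908 + 0*-2058 + 2*-408 + 0*123 = 92
  c_4 = 1*-183 + 0*-148 + -1*908 + -1*-2058 + 0*-408 + 0*123 = 967
  c_5 = 2*-183 + -1*-148 + 1*908 + 0*-2058 + 0*-408 + 0*123 = 690
  c_6 = -1*-183 + 0*-148 + 0*908 + 0*-2058 + 0*-408 + 0*123 = 183
Writing each c_i in base p = 11:
  c_1 = 1157 = 2·11^0 + 6·11^1 + 9·11^2
  c_2 = 433 = 4·11^0 + 6·11^1 + 3·11^2
  c_3 = 92 = 4·11^0 + 8·11^1
  c_4 = 967 = 10·11^0 + 10·11^1 + 7·11^2
  c_5 = 690 = 8·11^0 + 7·11^1 + 5·11^2
  c_6 = 183 = 7·11^0 + 5·11^1 + 1·11^2
p-restricted factor λ_0 = (2, 4, 4, 10, 8, 7)
p-restricted factor λ_1 = (6, 6, 8, 10, 7, 5)
p-restricted factor λ_2 = (9, 3, 0, 7, 5, 1)

((2, 4, 4, 10, 8, 7), (6, 6, 8, 10, 7, 5), (9, 3, 0, 7, 5, 1))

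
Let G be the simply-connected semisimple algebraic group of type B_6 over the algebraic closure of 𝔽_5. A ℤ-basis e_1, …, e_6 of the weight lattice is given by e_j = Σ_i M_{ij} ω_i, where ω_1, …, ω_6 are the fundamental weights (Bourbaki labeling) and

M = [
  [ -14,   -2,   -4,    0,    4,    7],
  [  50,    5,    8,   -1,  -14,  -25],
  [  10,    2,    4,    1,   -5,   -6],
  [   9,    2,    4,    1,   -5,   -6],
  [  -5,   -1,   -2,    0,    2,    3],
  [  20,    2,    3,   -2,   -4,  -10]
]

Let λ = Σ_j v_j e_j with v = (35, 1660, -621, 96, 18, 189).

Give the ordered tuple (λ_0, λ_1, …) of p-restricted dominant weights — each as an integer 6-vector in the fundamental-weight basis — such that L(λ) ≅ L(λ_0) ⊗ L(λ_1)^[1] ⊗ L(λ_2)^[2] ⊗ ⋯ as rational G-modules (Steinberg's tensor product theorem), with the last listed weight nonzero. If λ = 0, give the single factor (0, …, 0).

((4, 4, 3, 3, 0, 3), (3, 1, 1, 4, 2, 0), (2, 0, 2, 0, 0, 0))

Converting to the ω-basis (c_i = row i of M dotted with v = (35, 1660, -621, 96, 18, 189)):
  c_1 = -14*35 + -2*1660 + -4*-621 + 0*96 + 4*18 + 7*189 = 69
  c_2 = 50*35 + 5*1660 + 8*-621 + -1*96 + -14*18 + -25*189 = 9
  c_3 = 10*35 + 2*1660 + 4*-621 + 1*96 + -5*18 + -6*189 = 58
  c_4 = 9*35 + 2*1660 + 4*-621 + 1*96 + -5*18 + -6*189 = 23
  c_5 = -5*35 + -1*1660 + -2*-621 + 0*96 + 2*18 + 3*189 = 10
  c_6 = 20*35 + 2*1660 + 3*-621 + -2*96 + -4*18 + -10*189 = 3
Base-5 expansion of each c_i:
  c_1 = 69 = 4·5^0 + 3·5^1 + 2·5^2
  c_2 = 9 = 4·5^0 + 1·5^1
  c_3 = 58 = 3·5^0 + 1·5^1 + 2·5^2
  c_4 = 23 = 3·5^0 + 4·5^1
  c_5 = 10 = 0·5^0 + 2·5^1
  c_6 = 3 = 3·5^0
λ_0 = (4, 4, 3, 3, 0, 3)
λ_1 = (3, 1, 1, 4, 2, 0)
λ_2 = (2, 0, 2, 0, 0, 0)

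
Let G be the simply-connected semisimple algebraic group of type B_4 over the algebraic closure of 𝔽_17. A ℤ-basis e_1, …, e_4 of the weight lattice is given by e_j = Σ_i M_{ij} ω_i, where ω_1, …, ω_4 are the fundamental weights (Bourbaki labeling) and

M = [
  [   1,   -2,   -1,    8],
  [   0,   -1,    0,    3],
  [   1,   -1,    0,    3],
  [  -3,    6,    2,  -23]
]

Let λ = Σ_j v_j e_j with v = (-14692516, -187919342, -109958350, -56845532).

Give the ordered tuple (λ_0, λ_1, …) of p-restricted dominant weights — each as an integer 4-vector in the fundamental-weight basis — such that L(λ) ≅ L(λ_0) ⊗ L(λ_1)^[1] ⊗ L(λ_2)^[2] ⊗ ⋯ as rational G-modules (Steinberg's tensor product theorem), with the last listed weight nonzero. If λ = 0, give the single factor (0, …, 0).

((15, 8, 14, 13), (11, 15, 12, 4), (15, 1, 9, 15), (10, 2, 3, 16), (8, 4, 15, 14), (11, 12, 1, 2))

Change of basis e → ω: c = M·v where v = (-14692516, -187919342, -109958350, -56845532):
  c_1 = (1)·(-14692516) + (-2)·(-187919342) + (-1)·(-109958350) + (8)·(-56845532) = 16340262
  c_2 = (0)·(-14692516) + (-1)·(-187919342) + (0)·(-109958350) + (3)·(-56845532) = 17382746
  c_3 = (1)·(-14692516) + (-1)·(-187919342) + (0)·(-109958350) + (3)·(-56845532) = 2690230
  c_4 = (-3)·(-14692516) + (6)·(-187919342) + (2)·(-109958350) + (-23)·(-56845532) = 4092032
Writing each c_i in base p = 17:
  c_1 = 16340262 = 15·17^0 + 11·17^1 + 15·17^2 + 10·17^3 + 8·17^4 + 11·17^5
  c_2 = 17382746 = 8·17^0 + 15·17^1 + 1·17^2 + 2·17^3 + 4·17^4 + 12·17^5
  c_3 = 2690230 = 14·17^0 + 12·17^1 + 9·17^2 + 3·17^3 + 15·17^4 + 1·17^5
  c_4 = 4092032 = 13·17^0 + 4·17^1 + 15·17^2 + 16·17^3 + 14·17^4 + 2·17^5
Factor λ_0 = (15, 8, 14, 13)
Factor λ_1 = (11, 15, 12, 4)
Factor λ_2 = (15, 1, 9, 15)
Factor λ_3 = (10, 2, 3, 16)
Factor λ_4 = (8, 4, 15, 14)
Factor λ_5 = (11, 12, 1, 2)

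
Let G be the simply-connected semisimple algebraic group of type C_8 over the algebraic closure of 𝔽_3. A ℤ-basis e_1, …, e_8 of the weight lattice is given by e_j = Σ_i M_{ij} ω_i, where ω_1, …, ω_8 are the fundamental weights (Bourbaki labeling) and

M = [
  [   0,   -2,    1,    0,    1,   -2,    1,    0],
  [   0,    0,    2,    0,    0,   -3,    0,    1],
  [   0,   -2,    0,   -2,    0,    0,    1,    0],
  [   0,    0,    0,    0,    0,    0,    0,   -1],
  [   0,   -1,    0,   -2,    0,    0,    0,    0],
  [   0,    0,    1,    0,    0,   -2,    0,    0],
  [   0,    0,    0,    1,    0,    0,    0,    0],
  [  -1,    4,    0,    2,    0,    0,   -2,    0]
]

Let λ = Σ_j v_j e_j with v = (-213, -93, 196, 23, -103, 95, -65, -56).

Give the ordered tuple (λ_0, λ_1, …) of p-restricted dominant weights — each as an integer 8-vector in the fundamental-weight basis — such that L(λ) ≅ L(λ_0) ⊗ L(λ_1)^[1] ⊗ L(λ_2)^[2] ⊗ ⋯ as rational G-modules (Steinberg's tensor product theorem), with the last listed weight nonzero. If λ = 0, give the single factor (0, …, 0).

((0, 0, 0, 2, 2, 0, 2, 2), (2, 2, 1, 0, 0, 2, 1, 2), (2, 2, 2, 0, 2, 0, 2, 1), (0, 1, 2, 2, 1, 0, 0, 0))

In the fundamental-weight basis, λ has coordinates c = M·v (v = (-213, -93, 196, 23, -103, 95, -65, -56)):
  c_1 = (0)·(-213) + (-2)·(-93) + (1)·(196) + (0)·(23) + (1)·(-103) + (-2)·(95) + (1)·(-65) + (0)·(-56) = 24
  c_2 = (0)·(-213) + (0)·(-93) + (2)·(196) + (0)·(23) + (0)·(-103) + (-3)·(95) + (0)·(-65) + (1)·(-56) = 51
  c_3 = (0)·(-213) + (-2)·(-93) + (0)·(196) + (-2)·(23) + (0)·(-103) + (0)·(95) + (1)·(-65) + (0)·(-56) = 75
  c_4 = (0)·(-213) + (0)·(-93) + (0)·(196) + (0)·(23) + (0)·(-103) + (0)·(95) + (0)·(-65) + (-1)·(-56) = 56
  c_5 = (0)·(-213) + (-1)·(-93) + (0)·(196) + (-2)·(23) + (0)·(-103) + (0)·(95) + (0)·(-65) + (0)·(-56) = 47
  c_6 = (0)·(-213) + (0)·(-93) + (1)·(196) + (0)·(23) + (0)·(-103) + (-2)·(95) + (0)·(-65) + (0)·(-56) = 6
  c_7 = (0)·(-213) + (0)·(-93) + (0)·(196) + (1)·(23) + (0)·(-103) + (0)·(95) + (0)·(-65) + (0)·(-56) = 23
  c_8 = (-1)·(-213) + (4)·(-93) + (0)·(196) + (2)·(23) + (0)·(-103) + (0)·(95) + (-2)·(-65) + (0)·(-56) = 17
p = 3; digits c_i = Σ_j d_{ij}·3^j, 0 ≤ d_{ij} < 3:
  c_1 = 24 = 0·3^0 + 2·3^1 + 2·3^2
  c_2 = 51 = 0·3^0 + 2·3^1 + 2·3^2 + 1·3^3
  c_3 = 75 = 0·3^0 + 1·3^1 + 2·3^2 + 2·3^3
  c_4 = 56 = 2·3^0 + 0·3^1 + 0·3^2 + 2·3^3
  c_5 = 47 = 2·3^0 + 0·3^1 + 2·3^2 + 1·3^3
  c_6 = 6 = 0·3^0 + 2·3^1
  c_7 = 23 = 2·3^0 + 1·3^1 + 2·3^2
  c_8 = 17 = 2·3^0 + 2·3^1 + 1·3^2
Factor λ_0 = (0, 0, 0, 2, 2, 0, 2, 2)
Factor λ_1 = (2, 2, 1, 0, 0, 2, 1, 2)
Factor λ_2 = (2, 2, 2, 0, 2, 0, 2, 1)
Factor λ_3 = (0, 1, 2, 2, 1, 0, 0, 0)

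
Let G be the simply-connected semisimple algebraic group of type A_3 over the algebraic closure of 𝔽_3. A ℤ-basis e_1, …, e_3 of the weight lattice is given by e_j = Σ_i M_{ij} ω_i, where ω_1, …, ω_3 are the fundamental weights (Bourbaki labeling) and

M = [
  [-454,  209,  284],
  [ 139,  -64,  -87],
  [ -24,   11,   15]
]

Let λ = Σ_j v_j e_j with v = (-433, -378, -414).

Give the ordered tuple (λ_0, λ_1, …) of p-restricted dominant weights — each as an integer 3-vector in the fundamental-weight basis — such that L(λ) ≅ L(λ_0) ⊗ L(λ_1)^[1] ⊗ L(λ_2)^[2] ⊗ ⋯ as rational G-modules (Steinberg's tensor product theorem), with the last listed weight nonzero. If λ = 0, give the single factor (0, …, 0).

((1, 2, 0), (1, 1, 2), (0, 2, 2))

ω-coordinates c = M·v, v = (-433, -378, -414):
  c_1 = (-454)·(-433) + (209)·(-378) + (284)·(-414) = 4
  c_2 = (139)·(-433) + (-64)·(-378) + (-87)·(-414) = 23
  c_3 = (-24)·(-433) + (11)·(-378) + (15)·(-414) = 24
Expand coordinatewise in base 3:
  c_1 = 4 = 1·3^0 + 1·3^1
  c_2 = 23 = 2·3^0 + 1·3^1 + 2·3^2
  c_3 = 24 = 0·3^0 + 2·3^1 + 2·3^2
λ_0 = (1, 2, 0)
λ_1 = (1, 1, 2)
λ_2 = (0, 2, 2)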